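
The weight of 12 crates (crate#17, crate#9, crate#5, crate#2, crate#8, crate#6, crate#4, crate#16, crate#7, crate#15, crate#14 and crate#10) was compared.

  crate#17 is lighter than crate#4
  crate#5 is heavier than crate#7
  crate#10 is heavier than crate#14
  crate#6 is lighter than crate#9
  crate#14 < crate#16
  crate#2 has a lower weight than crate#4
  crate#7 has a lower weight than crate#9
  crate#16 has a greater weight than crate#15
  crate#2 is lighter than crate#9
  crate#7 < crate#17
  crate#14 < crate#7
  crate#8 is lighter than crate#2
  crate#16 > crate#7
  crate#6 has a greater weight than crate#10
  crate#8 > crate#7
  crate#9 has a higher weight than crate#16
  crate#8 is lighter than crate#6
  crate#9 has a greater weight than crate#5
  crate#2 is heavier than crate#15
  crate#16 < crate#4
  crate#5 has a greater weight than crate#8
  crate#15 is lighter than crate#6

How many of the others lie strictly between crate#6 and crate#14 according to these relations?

3

Chaining upward from crate#14 reaches: crate#7, crate#10, crate#16, crate#8, crate#2, crate#5, crate#9, crate#17, crate#4.
Chaining downward from crate#6 reaches: crate#15, crate#7, crate#10, crate#8.
Strictly between crate#14 and crate#6 are those in both lists: crate#7, crate#10, crate#8 — 3 elements.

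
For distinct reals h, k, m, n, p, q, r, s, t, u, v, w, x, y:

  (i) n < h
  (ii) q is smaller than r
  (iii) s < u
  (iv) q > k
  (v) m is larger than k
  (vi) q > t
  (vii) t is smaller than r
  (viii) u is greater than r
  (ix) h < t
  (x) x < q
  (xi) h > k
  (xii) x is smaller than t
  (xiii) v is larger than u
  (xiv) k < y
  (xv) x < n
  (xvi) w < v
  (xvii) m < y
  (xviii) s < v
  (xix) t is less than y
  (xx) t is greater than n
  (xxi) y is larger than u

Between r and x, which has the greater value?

r

The relevant relations are x < n; n < h; h < t; t < q; q < r.
Chaining these gives x < n < h < t < q < r.
So x < r; r is the larger of the two.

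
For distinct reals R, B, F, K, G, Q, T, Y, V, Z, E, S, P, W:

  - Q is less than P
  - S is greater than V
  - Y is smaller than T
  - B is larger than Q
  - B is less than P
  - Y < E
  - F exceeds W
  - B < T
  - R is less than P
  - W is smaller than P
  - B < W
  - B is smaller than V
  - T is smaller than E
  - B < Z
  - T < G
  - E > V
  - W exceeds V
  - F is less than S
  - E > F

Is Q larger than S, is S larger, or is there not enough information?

S

Following the relations from Q: Q < B < V < W < F < S.
So S is larger.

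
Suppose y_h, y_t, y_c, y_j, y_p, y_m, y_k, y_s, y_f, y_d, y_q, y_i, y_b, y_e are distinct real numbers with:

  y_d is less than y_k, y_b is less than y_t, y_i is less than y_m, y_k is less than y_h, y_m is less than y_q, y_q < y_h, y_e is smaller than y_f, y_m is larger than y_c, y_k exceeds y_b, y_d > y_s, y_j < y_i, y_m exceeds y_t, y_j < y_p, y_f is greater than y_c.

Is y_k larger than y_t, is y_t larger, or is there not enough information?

Following every chain through y_t: above y_t we get y_m, y_q, y_h; below y_t we get y_b.
y_k is not reached, and no chain runs the other way from y_k to y_t.
So the given relations leave the order of y_t and y_k undetermined.

undetermined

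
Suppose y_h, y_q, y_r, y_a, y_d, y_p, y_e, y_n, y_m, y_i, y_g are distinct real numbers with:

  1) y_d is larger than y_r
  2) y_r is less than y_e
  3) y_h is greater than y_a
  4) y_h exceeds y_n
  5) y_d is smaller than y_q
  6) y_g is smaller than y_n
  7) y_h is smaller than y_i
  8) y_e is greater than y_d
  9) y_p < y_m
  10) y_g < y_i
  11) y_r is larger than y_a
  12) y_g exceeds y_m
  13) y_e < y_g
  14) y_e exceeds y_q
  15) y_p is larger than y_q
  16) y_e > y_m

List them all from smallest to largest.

The consecutive links are each given: y_a < y_r; y_r < y_d; y_d < y_q; y_q < y_p; y_p < y_m; y_m < y_e; y_e < y_g; y_g < y_n; y_n < y_h; y_h < y_i.

y_a < y_r < y_d < y_q < y_p < y_m < y_e < y_g < y_n < y_h < y_i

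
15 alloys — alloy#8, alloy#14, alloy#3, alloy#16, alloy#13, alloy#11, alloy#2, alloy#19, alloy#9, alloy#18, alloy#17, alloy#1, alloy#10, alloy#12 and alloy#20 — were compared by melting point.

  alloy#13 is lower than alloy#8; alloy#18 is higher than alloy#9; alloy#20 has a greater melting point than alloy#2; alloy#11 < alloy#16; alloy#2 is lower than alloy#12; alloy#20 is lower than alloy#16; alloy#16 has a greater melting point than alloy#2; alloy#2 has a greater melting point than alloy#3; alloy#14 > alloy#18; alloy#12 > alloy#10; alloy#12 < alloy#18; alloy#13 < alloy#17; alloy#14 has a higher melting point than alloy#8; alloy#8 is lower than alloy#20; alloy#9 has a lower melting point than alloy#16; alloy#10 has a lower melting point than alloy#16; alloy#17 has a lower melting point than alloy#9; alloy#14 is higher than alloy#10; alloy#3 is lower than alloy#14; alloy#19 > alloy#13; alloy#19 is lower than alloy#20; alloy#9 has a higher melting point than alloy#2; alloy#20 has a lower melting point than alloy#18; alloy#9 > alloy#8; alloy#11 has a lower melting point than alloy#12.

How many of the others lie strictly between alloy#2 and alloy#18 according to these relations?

The relations place alloy#2 below alloy#18. An element lies strictly between them when it is forced above alloy#2 and also forced below alloy#18.
Above alloy#2: {alloy#12, alloy#9, alloy#20, alloy#14, alloy#16}. Below alloy#18: {alloy#13, alloy#17, alloy#3, alloy#8, alloy#19, alloy#11, alloy#10, alloy#12, alloy#9, alloy#20}.
Intersection: {alloy#12, alloy#9, alloy#20} — 3.

3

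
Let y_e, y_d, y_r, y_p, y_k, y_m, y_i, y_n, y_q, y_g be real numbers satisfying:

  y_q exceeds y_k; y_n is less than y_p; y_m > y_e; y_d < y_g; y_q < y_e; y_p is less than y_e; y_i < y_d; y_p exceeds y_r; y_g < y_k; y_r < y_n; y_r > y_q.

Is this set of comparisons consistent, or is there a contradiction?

consistent

Every relation is compatible with y_i < y_d < y_g < y_k < y_q < y_r < y_n < y_p < y_e < y_m; the set is consistent.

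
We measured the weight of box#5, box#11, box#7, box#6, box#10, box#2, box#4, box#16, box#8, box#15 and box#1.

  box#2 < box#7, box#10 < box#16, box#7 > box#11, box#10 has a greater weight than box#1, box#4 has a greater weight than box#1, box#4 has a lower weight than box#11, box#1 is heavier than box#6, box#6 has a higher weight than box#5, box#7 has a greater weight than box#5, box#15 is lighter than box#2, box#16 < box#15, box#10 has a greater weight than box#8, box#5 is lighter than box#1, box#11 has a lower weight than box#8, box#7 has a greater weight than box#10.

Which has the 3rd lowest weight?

The consecutive relations fix a unique order: box#5 < box#6 < box#1 < box#4 < box#11 < box#8 < box#10 < box#16 < box#15 < box#2 < box#7.
Counting 3 from the smallest end gives box#1.

box#1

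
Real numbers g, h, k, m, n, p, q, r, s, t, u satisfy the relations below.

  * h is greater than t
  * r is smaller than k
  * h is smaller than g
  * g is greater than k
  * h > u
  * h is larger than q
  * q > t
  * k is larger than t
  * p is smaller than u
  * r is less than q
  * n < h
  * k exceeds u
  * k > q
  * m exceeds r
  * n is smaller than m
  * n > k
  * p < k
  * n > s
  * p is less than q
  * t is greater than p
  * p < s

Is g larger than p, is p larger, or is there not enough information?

p < t < q < k < n < h < g, by transitivity through t, q, k, n, h.
So g is larger.

g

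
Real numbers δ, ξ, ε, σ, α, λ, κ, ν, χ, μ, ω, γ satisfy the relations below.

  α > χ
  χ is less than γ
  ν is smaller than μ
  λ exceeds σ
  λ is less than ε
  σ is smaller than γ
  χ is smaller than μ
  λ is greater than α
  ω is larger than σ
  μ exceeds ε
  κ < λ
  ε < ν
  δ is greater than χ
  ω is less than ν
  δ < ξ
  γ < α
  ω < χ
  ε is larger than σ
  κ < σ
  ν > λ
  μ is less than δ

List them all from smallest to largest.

κ < σ < ω < χ < γ < α < λ < ε < ν < μ < δ < ξ

The consecutive links are each given: κ < σ; σ < ω; ω < χ; χ < γ; γ < α; α < λ; λ < ε; ε < ν; ν < μ; μ < δ; δ < ξ.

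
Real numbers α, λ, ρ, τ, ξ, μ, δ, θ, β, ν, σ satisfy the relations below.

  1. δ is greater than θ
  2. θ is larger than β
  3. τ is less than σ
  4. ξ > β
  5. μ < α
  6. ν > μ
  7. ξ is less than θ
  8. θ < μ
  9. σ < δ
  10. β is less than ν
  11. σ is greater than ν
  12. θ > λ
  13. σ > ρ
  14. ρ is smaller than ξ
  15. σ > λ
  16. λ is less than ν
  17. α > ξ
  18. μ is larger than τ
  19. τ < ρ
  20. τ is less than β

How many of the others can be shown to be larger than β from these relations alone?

From β the given relations immediately reach ξ, θ, ν.
From those, μ, σ, α, δ — 7 in total.
No other element is forced above β by the given relations, so the count is 7.

7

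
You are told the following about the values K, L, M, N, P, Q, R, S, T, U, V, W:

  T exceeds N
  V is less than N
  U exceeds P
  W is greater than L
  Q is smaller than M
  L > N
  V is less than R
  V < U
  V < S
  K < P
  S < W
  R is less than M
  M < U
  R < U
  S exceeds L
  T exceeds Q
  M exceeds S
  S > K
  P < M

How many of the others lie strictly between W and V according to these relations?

3

The relations place V below W. An element lies strictly between them when it is forced above V and also forced below W.
Above V: {R, N, L, T, S, M, U}. Below W: {K, N, L, S}.
Intersection: {N, L, S} — 3.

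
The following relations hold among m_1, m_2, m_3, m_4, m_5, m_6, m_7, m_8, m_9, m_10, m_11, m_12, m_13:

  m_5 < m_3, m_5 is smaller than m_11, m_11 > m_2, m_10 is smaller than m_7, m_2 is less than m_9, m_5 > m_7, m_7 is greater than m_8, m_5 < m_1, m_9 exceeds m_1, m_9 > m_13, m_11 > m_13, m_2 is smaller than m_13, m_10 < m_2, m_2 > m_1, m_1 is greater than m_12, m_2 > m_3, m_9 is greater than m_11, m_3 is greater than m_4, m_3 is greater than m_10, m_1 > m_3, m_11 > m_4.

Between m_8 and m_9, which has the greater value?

m_9

m_8 < m_7 and m_7 < m_5 give m_8 < m_5.
Then m_5 < m_3 extends the chain to m_3.
Then m_3 < m_1 extends the chain to m_1.
With m_1 < m_2: m_8 < m_7 < m_5 < m_3 < m_1 < m_2.
Then m_2 < m_13 extends the chain to m_13.
Then m_13 < m_11 extends the chain to m_11.
Then m_11 < m_9 extends the chain to m_9.
So m_8 < m_9; m_9 is the larger of the two.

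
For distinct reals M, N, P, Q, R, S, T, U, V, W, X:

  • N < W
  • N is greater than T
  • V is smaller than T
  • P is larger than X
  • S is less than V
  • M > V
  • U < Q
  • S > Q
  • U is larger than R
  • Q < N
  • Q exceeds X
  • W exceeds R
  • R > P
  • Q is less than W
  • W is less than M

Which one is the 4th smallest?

U

The consecutive relations fix a unique order: X < P < R < U < Q < S < V < T < N < W < M.
Counting 4 from the smallest end gives U.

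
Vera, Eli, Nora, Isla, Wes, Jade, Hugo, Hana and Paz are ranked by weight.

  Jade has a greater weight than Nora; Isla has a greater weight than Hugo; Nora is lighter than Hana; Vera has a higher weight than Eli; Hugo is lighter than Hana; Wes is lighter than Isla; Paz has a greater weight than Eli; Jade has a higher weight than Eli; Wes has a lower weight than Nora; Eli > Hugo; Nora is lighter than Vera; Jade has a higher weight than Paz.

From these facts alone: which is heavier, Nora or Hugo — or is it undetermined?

undetermined

Following every chain through Hugo: above Hugo we get Eli, Paz, Vera, Hana, Isla, Jade.
Nora is not reached, and no chain runs the other way from Nora to Hugo.
So the given relations leave the order of Hugo and Nora undetermined.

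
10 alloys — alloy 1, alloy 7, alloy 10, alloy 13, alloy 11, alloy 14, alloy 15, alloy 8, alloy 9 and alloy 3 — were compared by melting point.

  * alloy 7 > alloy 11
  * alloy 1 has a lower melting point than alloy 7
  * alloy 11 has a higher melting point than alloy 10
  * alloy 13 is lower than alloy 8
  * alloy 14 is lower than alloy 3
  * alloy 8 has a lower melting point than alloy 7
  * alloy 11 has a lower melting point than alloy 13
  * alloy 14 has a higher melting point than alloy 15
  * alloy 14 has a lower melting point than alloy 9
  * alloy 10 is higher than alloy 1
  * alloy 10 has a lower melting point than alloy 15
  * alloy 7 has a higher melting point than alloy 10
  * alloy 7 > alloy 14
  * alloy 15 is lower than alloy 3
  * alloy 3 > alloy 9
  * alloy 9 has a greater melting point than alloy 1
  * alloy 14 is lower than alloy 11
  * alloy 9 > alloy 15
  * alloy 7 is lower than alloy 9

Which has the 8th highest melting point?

alloy 15

Piecing the relations together gives one ordering: alloy 1 < alloy 10 < alloy 15 < alloy 14 < alloy 11 < alloy 13 < alloy 8 < alloy 7 < alloy 9 < alloy 3.
The 8th largest is alloy 15.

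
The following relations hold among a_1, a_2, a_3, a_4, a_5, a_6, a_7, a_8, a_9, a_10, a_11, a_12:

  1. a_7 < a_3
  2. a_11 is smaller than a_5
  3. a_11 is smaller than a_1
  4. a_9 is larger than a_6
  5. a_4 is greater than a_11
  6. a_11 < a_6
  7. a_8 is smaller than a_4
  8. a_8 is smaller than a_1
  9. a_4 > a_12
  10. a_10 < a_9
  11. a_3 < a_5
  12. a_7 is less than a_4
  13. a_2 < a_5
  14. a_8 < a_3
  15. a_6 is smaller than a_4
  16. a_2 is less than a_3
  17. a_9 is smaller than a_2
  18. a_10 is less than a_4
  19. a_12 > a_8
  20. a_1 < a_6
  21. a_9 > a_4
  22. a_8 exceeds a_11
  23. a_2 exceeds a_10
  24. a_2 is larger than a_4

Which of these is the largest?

a_11 is not greatest since a_11 < a_5; a_8 is not greatest since a_8 < a_1; a_10 is not greatest since a_10 < a_9; a_1 is not greatest since a_1 < a_6; a_12 is not greatest since a_12 < a_4; a_7 is not greatest since a_7 < a_4; a_6 is not greatest since a_6 < a_9; a_4 is not greatest since a_4 < a_2; a_9 is not greatest since a_9 < a_2; a_2 is not greatest since a_2 < a_5; a_3 is not greatest since a_3 < a_5.
Only a_5 has nothing above it, so a_5 is the largest.

a_5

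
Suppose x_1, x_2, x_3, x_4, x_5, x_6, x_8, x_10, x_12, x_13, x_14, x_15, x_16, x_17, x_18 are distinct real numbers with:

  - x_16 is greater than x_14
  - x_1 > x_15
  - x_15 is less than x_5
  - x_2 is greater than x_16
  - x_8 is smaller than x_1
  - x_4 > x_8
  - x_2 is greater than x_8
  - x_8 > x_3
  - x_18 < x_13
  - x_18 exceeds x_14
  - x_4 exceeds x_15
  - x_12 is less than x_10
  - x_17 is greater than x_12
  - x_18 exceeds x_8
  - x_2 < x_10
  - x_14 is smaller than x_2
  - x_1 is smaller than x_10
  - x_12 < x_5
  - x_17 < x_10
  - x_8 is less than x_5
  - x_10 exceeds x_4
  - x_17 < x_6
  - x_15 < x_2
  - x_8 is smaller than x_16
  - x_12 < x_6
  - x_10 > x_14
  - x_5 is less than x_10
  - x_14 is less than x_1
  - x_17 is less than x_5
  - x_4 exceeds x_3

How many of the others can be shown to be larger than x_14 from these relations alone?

6

From x_14 the given relations immediately reach x_16, x_1, x_2, x_10, x_18.
From those, x_13 — 6 in total.
Nothing else is reachable above x_14; 6 in all.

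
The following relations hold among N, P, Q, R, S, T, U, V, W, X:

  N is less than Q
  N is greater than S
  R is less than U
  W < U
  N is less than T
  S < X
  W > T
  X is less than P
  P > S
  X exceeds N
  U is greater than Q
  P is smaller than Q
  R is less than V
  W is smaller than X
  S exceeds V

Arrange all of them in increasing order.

R < V < S < N < T < W < X < P < Q < U

Each adjacent pair is fixed by a given relation: R < V; V < S; S < N; N < T; T < W; W < X; X < P; P < Q; Q < U. Chaining them end to end gives the full order.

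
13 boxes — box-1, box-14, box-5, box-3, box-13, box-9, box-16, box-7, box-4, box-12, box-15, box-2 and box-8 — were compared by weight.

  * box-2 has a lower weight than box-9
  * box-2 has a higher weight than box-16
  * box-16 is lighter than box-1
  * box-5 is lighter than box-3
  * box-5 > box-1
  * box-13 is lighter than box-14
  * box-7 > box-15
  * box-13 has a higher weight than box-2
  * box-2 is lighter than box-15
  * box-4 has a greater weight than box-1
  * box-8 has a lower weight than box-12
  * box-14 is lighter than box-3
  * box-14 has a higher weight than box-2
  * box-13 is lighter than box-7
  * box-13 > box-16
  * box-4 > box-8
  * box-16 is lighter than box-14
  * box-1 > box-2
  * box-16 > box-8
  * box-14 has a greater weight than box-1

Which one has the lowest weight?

box-8

Chaining upward from box-8: directly above it, box-16, box-12, box-4; then box-2, box-1, box-13, box-14; then box-5, box-15, box-7, box-9, box-3.
That covers every other element, and nothing is given below box-8, so box-8 is the lowest weight.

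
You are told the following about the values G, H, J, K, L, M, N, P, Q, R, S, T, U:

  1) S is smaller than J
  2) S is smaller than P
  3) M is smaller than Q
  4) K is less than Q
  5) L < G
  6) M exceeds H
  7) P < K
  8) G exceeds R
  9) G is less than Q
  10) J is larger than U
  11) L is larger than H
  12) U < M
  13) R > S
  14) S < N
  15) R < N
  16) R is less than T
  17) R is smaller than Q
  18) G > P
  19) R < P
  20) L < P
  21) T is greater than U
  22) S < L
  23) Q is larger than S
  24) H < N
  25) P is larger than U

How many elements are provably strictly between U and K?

The relations place U below K. An element lies strictly between them when it is forced above U and also forced below K.
Above U: {T, P, G, M, Q, J}. Below K: {H, S, R, L, P}.
Intersection: {P} — 1.

1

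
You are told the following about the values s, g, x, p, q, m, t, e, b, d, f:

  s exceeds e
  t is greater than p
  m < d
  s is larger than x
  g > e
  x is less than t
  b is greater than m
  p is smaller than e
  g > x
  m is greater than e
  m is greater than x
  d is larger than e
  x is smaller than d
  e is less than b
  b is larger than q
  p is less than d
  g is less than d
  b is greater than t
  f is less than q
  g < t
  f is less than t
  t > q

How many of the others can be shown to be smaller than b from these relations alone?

Directly below b: e, q, m, t.
One step further: p, x, f, g (8 so far).
Nothing else is reachable below b; 8 in all.

8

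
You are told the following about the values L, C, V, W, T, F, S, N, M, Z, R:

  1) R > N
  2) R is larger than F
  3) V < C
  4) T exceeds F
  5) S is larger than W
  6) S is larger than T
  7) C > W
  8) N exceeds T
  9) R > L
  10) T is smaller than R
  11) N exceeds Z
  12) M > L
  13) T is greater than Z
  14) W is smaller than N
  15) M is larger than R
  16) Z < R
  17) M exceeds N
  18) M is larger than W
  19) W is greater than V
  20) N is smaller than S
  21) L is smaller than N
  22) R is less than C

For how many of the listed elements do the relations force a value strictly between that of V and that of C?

3

The relations place V below C. An element lies strictly between them when it is forced above V and also forced below C.
Above V: {W, N, R, M, S}. Below C: {Z, L, F, W, T, N, R}.
Intersection: {W, N, R} — 3.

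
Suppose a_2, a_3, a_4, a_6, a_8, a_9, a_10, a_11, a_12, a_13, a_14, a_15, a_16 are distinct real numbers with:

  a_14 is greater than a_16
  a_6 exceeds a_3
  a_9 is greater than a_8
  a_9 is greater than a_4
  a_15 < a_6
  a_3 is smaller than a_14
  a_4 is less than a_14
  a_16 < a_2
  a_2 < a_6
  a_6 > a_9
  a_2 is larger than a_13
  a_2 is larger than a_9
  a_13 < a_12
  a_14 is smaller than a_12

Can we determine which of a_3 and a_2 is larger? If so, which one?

undetermined

Following every chain through a_3: above a_3 we get a_14, a_12, a_6.
a_2 is not reached, and no chain runs the other way from a_2 to a_3.
So the given relations leave the order of a_3 and a_2 undetermined.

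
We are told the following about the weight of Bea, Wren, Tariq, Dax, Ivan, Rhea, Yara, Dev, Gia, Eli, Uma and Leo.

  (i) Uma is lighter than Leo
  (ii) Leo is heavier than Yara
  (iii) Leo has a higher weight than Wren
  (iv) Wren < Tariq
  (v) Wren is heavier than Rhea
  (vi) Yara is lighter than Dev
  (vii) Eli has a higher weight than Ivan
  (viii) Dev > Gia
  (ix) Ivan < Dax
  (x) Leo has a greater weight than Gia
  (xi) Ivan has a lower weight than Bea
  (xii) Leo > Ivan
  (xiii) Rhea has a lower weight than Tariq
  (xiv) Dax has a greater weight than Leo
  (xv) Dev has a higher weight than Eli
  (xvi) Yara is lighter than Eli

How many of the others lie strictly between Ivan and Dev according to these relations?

1

The relations place Ivan below Dev. An element lies strictly between them when it is forced above Ivan and also forced below Dev.
Above Ivan: {Bea, Eli, Leo, Dax}. Below Dev: {Gia, Yara, Eli}.
Intersection: {Eli} — 1.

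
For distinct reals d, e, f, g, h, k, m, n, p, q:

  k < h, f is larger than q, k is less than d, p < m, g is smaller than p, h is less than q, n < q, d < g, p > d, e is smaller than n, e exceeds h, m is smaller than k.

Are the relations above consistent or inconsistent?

Chaining the given relations yields d < g < p < m < k, so d < k. But one relation states k < d. These cannot both hold.

inconsistent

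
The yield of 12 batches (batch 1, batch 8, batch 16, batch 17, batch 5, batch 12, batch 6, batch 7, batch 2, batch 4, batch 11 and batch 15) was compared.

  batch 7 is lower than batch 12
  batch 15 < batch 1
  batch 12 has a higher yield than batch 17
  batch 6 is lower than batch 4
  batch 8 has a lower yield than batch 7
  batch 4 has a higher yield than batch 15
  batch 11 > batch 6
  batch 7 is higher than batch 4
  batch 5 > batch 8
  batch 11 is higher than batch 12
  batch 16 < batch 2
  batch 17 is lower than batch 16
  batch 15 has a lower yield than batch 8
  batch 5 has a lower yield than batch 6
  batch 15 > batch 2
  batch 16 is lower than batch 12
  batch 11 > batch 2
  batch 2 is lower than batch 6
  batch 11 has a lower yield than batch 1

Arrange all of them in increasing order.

batch 17 < batch 16 < batch 2 < batch 15 < batch 8 < batch 5 < batch 6 < batch 4 < batch 7 < batch 12 < batch 11 < batch 1

The consecutive links are each given: batch 17 < batch 16; batch 16 < batch 2; batch 2 < batch 15; batch 15 < batch 8; batch 8 < batch 5; batch 5 < batch 6; batch 6 < batch 4; batch 4 < batch 7; batch 7 < batch 12; batch 12 < batch 11; batch 11 < batch 1.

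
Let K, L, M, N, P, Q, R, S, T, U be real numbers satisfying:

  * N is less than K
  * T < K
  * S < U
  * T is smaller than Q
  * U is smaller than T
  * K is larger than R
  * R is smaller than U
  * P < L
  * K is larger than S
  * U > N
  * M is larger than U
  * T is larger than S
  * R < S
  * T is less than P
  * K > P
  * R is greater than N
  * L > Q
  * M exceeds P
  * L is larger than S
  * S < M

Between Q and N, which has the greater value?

The relevant relations are N < R; R < S; S < U; U < T; T < Q.
Chaining these gives N < R < S < U < T < Q.
So N < Q; Q is the larger of the two.

Q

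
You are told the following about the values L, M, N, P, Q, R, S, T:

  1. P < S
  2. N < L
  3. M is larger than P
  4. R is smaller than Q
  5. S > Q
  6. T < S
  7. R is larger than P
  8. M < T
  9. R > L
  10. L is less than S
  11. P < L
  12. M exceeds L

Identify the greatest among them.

P is not greatest since P < S; N is not greatest since N < L; L is not greatest since L < M; R is not greatest since R < Q; M is not greatest since M < T; T is not greatest since T < S; Q is not greatest since Q < S.
Only S has nothing above it, so S is the greatest.

S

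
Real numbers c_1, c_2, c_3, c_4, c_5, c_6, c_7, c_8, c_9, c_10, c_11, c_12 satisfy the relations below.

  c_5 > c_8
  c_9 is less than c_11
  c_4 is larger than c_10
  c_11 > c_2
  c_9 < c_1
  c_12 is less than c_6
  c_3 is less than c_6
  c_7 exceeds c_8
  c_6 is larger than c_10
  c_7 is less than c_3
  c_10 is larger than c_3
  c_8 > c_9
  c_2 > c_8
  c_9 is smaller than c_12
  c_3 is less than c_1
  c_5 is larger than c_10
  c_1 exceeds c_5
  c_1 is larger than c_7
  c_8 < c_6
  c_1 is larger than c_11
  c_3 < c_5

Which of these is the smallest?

c_9

Chaining upward from c_9: directly above it, c_8, c_11, c_12, c_1; then c_2, c_7, c_6, c_5; then c_3; then c_10; then c_4.
That covers every other element, and nothing is given below c_9, so c_9 is the smallest.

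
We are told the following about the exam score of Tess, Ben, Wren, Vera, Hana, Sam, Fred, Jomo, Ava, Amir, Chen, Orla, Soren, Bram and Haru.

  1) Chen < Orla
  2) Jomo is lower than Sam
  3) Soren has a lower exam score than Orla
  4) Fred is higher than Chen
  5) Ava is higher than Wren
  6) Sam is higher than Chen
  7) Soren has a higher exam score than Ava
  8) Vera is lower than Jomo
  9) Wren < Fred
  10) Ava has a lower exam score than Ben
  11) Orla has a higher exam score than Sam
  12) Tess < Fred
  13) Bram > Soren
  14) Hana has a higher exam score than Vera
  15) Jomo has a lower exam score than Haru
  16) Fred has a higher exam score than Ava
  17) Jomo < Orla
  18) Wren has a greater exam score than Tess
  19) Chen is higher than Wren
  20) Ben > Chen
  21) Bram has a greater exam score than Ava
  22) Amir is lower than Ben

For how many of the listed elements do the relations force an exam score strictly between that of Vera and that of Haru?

Chaining upward from Vera reaches: Hana, Jomo, Sam, Orla.
Chaining downward from Haru reaches: Jomo.
Strictly between Vera and Haru are those in both lists: Jomo — 1 element.

1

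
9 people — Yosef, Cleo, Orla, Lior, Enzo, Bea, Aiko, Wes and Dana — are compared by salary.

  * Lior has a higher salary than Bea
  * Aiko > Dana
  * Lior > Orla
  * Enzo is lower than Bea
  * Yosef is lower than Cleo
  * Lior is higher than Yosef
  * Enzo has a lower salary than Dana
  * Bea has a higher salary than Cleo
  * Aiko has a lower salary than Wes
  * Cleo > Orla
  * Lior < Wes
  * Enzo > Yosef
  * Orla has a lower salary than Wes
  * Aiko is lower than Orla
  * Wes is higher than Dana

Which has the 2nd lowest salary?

Chaining the given pairs: Yosef < Enzo < Dana < Aiko < Orla < Cleo < Bea < Lior < Wes.
The 2nd smallest is Enzo.

Enzo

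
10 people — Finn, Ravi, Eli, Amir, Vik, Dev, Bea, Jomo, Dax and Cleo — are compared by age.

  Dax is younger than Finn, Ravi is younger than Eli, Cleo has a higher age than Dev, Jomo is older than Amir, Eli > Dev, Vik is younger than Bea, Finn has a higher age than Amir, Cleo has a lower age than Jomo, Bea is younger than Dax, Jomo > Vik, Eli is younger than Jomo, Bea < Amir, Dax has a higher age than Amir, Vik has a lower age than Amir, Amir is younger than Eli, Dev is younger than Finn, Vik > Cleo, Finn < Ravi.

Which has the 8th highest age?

The consecutive relations fix a unique order: Dev < Cleo < Vik < Bea < Amir < Dax < Finn < Ravi < Eli < Jomo.
The 8th largest is Vik.

Vik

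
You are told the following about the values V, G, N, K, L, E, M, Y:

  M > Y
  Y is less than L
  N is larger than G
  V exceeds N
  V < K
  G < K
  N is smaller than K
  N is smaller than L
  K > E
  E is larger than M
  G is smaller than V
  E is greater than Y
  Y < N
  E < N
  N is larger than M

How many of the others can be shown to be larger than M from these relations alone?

5

The elements the relations force above M are E, N, L, V, K — no chain reaches any other.
That is 5.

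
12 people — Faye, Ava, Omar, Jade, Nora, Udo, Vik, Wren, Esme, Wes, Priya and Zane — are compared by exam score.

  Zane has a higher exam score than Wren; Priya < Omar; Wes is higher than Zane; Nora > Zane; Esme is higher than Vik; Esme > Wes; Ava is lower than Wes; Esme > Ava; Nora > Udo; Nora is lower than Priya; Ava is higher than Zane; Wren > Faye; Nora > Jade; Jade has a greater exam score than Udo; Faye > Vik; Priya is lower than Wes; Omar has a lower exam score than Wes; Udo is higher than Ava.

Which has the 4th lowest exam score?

Zane

Chaining the given pairs: Vik < Faye < Wren < Zane < Ava < Udo < Jade < Nora < Priya < Omar < Wes < Esme.
The 4th smallest is Zane.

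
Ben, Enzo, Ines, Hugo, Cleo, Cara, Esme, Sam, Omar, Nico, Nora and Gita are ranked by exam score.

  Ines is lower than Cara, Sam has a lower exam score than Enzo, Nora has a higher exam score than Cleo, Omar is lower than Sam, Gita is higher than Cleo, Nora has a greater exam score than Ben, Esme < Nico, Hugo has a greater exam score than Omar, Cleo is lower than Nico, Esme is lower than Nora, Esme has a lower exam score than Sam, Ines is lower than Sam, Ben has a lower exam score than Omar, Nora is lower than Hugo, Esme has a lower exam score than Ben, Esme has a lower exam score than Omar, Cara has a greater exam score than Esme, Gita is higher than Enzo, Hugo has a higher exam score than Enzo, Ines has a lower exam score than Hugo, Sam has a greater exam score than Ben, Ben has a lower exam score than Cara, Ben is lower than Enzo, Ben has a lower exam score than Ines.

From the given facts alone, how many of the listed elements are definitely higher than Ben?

The elements the relations force above Ben are Ines, Omar, Nora, Sam, Enzo, Gita, Cara, Hugo — no chain reaches any other.
That is 8.

8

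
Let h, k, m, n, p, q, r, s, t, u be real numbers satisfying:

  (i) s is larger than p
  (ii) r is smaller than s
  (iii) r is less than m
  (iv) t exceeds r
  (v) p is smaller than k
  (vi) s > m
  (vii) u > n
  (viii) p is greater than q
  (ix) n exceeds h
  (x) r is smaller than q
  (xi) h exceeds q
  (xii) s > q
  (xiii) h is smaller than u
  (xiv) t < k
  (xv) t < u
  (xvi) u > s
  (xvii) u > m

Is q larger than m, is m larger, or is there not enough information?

undetermined

Following every chain through q: above q we get p, h, n, s, k, u; below q we get r.
m is not reached, and no chain runs the other way from m to q.
So the given relations leave the order of q and m undetermined.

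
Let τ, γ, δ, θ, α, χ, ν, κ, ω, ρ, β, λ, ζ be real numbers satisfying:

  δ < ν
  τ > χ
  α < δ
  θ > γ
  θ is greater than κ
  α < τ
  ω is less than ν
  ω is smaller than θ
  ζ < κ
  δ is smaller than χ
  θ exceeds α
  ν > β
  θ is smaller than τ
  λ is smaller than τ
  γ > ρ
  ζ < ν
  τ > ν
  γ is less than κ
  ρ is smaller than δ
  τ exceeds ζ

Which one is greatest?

Chaining downward from τ: directly below it, ζ, α, ν, χ, θ, λ; then γ, ω, δ, β, κ; then ρ.
That covers every other element, and nothing is given above τ, so τ is the greatest.

τ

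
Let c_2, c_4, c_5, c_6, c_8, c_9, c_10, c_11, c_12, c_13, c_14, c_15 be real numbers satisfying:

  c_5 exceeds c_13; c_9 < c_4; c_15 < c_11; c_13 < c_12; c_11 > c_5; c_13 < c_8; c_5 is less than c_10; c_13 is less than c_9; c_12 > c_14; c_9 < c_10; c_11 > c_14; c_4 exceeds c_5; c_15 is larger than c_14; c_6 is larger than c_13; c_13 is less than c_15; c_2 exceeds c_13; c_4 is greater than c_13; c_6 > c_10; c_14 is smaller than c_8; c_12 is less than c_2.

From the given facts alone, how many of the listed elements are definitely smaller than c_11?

4

The elements the relations force below c_11 are c_13, c_5, c_14, c_15 — no chain reaches any other.
That is 4.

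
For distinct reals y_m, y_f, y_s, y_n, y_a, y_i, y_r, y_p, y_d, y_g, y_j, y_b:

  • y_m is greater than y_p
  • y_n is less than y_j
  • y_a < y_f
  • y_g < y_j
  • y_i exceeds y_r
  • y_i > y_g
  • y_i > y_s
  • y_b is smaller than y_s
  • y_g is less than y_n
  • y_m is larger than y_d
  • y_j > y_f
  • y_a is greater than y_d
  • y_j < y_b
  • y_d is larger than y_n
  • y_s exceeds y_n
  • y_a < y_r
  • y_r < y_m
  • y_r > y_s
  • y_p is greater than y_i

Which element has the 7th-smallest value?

y_b

Piecing the relations together gives one ordering: y_g < y_n < y_d < y_a < y_f < y_j < y_b < y_s < y_r < y_i < y_p < y_m.
The 7th smallest is y_b.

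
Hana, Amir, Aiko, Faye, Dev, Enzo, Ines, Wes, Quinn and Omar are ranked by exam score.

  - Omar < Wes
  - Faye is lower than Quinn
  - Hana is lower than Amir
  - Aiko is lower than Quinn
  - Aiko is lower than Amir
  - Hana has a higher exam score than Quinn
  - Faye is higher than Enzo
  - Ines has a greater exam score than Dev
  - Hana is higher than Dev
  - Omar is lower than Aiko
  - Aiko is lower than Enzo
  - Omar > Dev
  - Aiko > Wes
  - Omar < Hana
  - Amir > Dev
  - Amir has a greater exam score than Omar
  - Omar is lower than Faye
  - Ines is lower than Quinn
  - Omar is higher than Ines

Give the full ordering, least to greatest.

Dev < Ines < Omar < Wes < Aiko < Enzo < Faye < Quinn < Hana < Amir

The consecutive links are each given: Dev < Ines; Ines < Omar; Omar < Wes; Wes < Aiko; Aiko < Enzo; Enzo < Faye; Faye < Quinn; Quinn < Hana; Hana < Amir.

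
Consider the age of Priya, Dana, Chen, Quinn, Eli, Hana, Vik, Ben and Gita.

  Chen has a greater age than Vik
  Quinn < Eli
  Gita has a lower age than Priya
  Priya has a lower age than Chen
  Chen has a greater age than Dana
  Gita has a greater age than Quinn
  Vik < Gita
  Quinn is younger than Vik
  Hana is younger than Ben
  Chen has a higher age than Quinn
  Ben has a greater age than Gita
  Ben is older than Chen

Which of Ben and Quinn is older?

Ben

Quinn < Vik < Gita < Priya < Chen < Ben, by transitivity through Vik, Gita, Priya, Chen.
So Quinn < Ben; Ben is the older of the two.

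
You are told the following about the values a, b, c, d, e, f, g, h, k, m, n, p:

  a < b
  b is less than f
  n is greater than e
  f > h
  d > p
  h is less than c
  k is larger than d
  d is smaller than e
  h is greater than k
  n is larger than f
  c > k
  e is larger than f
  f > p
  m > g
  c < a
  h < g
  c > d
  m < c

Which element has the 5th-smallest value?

The consecutive relations fix a unique order: p < d < k < h < g < m < c < a < b < f < e < n.
The 5th smallest is g.

g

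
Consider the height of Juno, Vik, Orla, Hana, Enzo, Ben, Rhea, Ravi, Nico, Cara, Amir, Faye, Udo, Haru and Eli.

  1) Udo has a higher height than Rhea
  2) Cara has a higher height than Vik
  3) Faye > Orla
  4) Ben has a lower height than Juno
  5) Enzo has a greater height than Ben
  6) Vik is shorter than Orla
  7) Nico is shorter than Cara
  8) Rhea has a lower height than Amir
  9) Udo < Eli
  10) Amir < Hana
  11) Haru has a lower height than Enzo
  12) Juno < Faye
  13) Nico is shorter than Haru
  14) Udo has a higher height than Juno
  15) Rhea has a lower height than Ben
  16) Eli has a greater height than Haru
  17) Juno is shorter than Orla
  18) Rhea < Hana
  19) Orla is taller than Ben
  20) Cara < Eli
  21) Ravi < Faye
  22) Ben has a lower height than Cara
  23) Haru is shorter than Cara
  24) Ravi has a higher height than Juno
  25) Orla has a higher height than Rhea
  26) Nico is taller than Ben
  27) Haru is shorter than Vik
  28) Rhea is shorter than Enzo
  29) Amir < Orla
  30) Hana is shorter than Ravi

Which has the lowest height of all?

Ben is not least since Rhea < Ben; Amir is not least since Rhea < Amir; Nico is not least since Ben < Nico; Haru is not least since Nico < Haru; Hana is not least since Rhea < Hana; Juno is not least since Ben < Juno; Enzo is not least since Rhea < Enzo; Vik is not least since Haru < Vik; Udo is not least since Rhea < Udo; Orla is not least since Rhea < Orla; Cara is not least since Haru < Cara; Ravi is not least since Juno < Ravi; Eli is not least since Udo < Eli; Faye is not least since Juno < Faye.
Only Rhea has nothing below it, so Rhea is the lowest height.

Rhea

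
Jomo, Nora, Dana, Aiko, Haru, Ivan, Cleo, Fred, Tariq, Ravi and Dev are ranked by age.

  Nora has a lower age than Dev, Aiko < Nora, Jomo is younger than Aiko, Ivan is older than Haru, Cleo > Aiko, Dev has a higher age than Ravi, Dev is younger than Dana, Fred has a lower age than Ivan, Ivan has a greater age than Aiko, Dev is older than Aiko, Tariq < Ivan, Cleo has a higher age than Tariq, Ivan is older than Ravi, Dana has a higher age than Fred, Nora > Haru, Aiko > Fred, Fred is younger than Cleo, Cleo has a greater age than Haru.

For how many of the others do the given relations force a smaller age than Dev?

6

From Dev the given relations immediately reach Ravi, Aiko, Nora.
From those, Haru, Jomo, Fred — 6 in total.
No other element is forced below Dev by the given relations, so the count is 6.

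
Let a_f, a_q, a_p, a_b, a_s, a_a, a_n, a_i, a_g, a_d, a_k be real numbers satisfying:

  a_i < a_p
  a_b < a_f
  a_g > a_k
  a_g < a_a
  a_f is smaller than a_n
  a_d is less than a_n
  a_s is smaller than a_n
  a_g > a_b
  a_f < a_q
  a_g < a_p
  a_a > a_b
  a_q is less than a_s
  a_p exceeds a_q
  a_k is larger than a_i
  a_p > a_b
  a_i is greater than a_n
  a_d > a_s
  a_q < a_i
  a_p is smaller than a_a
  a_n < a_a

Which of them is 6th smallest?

a_n

The consecutive relations fix a unique order: a_b < a_f < a_q < a_s < a_d < a_n < a_i < a_k < a_g < a_p < a_a.
Counting 6 from the smallest end gives a_n.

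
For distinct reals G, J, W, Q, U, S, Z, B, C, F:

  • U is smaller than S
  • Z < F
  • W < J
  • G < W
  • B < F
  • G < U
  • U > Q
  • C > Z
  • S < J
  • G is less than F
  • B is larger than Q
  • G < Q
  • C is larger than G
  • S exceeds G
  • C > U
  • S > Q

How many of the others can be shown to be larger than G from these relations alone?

From G the given relations immediately reach Q, U, W, F, S, C.
From those, B, J — 8 in total.
Nothing else is reachable above G; 8 in all.

8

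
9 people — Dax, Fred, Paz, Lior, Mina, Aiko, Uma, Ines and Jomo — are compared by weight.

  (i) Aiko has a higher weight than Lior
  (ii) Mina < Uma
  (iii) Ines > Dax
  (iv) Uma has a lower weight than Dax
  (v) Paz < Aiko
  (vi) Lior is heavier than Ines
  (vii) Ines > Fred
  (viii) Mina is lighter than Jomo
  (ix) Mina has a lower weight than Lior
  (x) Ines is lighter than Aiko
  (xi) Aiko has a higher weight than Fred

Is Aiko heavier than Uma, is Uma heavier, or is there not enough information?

Aiko

Uma < Dax and Dax < Ines give Uma < Ines.
With Ines < Lior: Uma < Dax < Ines < Lior.
Then Lior < Aiko extends the chain to Aiko.
So Aiko is heavier.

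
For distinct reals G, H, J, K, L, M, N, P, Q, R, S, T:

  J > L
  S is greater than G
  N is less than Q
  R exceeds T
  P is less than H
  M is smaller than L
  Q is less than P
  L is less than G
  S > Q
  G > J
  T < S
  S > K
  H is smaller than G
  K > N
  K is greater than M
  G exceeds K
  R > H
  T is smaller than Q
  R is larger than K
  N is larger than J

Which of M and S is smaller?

Link the given pairs in sequence: M < L; L < J; J < N; N < Q; Q < P; P < H; H < G; G < S.
Chaining these gives M < L < J < N < Q < P < H < G < S.
So M < S; M is the smaller of the two.

M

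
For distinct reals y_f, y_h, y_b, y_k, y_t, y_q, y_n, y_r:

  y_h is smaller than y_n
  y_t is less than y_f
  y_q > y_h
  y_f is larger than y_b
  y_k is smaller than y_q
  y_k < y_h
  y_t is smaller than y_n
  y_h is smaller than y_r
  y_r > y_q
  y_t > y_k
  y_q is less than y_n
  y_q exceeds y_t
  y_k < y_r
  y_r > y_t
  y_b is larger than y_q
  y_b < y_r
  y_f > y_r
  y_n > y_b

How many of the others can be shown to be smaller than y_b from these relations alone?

The elements the relations force below y_b are y_k, y_t, y_h, y_q — no chain reaches any other.
That is 4.

4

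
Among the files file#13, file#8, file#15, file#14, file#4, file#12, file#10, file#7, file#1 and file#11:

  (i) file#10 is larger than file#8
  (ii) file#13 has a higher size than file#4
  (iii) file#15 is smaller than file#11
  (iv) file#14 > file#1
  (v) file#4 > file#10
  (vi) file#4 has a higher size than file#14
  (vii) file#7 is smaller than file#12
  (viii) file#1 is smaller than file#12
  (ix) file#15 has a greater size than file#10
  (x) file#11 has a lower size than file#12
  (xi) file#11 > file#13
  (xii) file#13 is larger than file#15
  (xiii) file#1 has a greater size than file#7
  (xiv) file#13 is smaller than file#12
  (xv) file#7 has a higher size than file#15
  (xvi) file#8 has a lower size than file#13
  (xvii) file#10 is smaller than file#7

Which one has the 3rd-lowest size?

The consecutive relations fix a unique order: file#8 < file#10 < file#15 < file#7 < file#1 < file#14 < file#4 < file#13 < file#11 < file#12.
Counting 3 from the smallest end gives file#15.

file#15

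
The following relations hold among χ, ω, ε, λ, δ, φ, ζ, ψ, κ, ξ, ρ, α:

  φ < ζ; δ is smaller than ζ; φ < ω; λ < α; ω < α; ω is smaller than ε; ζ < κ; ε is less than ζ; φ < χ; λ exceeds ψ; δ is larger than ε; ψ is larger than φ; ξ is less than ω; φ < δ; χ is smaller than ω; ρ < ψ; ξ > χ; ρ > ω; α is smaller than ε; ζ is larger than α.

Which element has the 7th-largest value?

ψ

Chaining the given pairs: φ < χ < ξ < ω < ρ < ψ < λ < α < ε < δ < ζ < κ.
The 7th largest is ψ.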